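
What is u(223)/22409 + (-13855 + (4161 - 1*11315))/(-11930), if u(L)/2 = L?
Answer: 476111461/267339370 ≈ 1.7809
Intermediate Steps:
u(L) = 2*L
u(223)/22409 + (-13855 + (4161 - 1*11315))/(-11930) = (2*223)/22409 + (-13855 + (4161 - 1*11315))/(-11930) = 446*(1/22409) + (-13855 + (4161 - 11315))*(-1/11930) = 446/22409 + (-13855 - 7154)*(-1/11930) = 446/22409 - 21009*(-1/11930) = 446/22409 + 21009/11930 = 476111461/267339370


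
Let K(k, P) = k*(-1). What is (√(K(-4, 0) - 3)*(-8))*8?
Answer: -64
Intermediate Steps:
K(k, P) = -k
(√(K(-4, 0) - 3)*(-8))*8 = (√(-1*(-4) - 3)*(-8))*8 = (√(4 - 3)*(-8))*8 = (√1*(-8))*8 = (1*(-8))*8 = -8*8 = -64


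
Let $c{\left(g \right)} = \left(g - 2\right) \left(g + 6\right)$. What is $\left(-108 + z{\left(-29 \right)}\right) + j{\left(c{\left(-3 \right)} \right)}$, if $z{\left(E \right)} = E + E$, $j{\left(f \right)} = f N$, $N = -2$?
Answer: $-136$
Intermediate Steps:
$c{\left(g \right)} = \left(-2 + g\right) \left(6 + g\right)$
$j{\left(f \right)} = - 2 f$ ($j{\left(f \right)} = f \left(-2\right) = - 2 f$)
$z{\left(E \right)} = 2 E$
$\left(-108 + z{\left(-29 \right)}\right) + j{\left(c{\left(-3 \right)} \right)} = \left(-108 + 2 \left(-29\right)\right) - 2 \left(-12 + \left(-3\right)^{2} + 4 \left(-3\right)\right) = \left(-108 - 58\right) - 2 \left(-12 + 9 - 12\right) = -166 - -30 = -166 + 30 = -136$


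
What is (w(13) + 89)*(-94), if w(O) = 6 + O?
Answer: -10152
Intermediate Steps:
(w(13) + 89)*(-94) = ((6 + 13) + 89)*(-94) = (19 + 89)*(-94) = 108*(-94) = -10152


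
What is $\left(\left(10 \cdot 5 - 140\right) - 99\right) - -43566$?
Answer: $43377$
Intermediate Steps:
$\left(\left(10 \cdot 5 - 140\right) - 99\right) - -43566 = \left(\left(50 - 140\right) - 99\right) + 43566 = \left(-90 - 99\right) + 43566 = -189 + 43566 = 43377$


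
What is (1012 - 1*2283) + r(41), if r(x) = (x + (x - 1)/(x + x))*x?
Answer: 430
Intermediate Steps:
r(x) = x*(x + (-1 + x)/(2*x)) (r(x) = (x + (-1 + x)/((2*x)))*x = (x + (-1 + x)*(1/(2*x)))*x = (x + (-1 + x)/(2*x))*x = x*(x + (-1 + x)/(2*x)))
(1012 - 1*2283) + r(41) = (1012 - 1*2283) + (-½ + 41² + (½)*41) = (1012 - 2283) + (-½ + 1681 + 41/2) = -1271 + 1701 = 430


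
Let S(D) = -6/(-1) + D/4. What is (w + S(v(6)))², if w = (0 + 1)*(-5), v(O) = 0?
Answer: 1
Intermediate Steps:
S(D) = 6 + D/4 (S(D) = -6*(-1) + D*(¼) = 6 + D/4)
w = -5 (w = 1*(-5) = -5)
(w + S(v(6)))² = (-5 + (6 + (¼)*0))² = (-5 + (6 + 0))² = (-5 + 6)² = 1² = 1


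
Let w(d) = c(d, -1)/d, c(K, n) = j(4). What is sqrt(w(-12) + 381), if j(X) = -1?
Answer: sqrt(13719)/6 ≈ 19.521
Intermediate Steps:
c(K, n) = -1
w(d) = -1/d
sqrt(w(-12) + 381) = sqrt(-1/(-12) + 381) = sqrt(-1*(-1/12) + 381) = sqrt(1/12 + 381) = sqrt(4573/12) = sqrt(13719)/6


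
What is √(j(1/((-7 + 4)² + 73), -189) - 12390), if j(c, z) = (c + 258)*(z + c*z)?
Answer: I*√415200219/82 ≈ 248.49*I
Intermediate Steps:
j(c, z) = (258 + c)*(z + c*z)
√(j(1/((-7 + 4)² + 73), -189) - 12390) = √(-189*(258 + (1/((-7 + 4)² + 73))² + 259/((-7 + 4)² + 73)) - 12390) = √(-189*(258 + (1/((-3)² + 73))² + 259/((-3)² + 73)) - 12390) = √(-189*(258 + (1/(9 + 73))² + 259/(9 + 73)) - 12390) = √(-189*(258 + (1/82)² + 259/82) - 12390) = √(-189*(258 + (1/82)² + 259*(1/82)) - 12390) = √(-189*(258 + 1/6724 + 259/82) - 12390) = √(-189*1756031/6724 - 12390) = √(-331889859/6724 - 12390) = √(-415200219/6724) = I*√415200219/82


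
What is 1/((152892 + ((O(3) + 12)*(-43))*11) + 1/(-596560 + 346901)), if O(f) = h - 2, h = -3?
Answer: 249659/37344242878 ≈ 6.6853e-6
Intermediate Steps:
O(f) = -5 (O(f) = -3 - 2 = -5)
1/((152892 + ((O(3) + 12)*(-43))*11) + 1/(-596560 + 346901)) = 1/((152892 + ((-5 + 12)*(-43))*11) + 1/(-596560 + 346901)) = 1/((152892 + (7*(-43))*11) + 1/(-249659)) = 1/((152892 - 301*11) - 1/249659) = 1/((152892 - 3311) - 1/249659) = 1/(149581 - 1/249659) = 1/(37344242878/249659) = 249659/37344242878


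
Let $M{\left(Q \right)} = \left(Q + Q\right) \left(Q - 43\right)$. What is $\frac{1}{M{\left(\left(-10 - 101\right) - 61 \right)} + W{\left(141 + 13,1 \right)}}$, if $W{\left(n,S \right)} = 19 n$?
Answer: $\frac{1}{76886} \approx 1.3006 \cdot 10^{-5}$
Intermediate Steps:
$M{\left(Q \right)} = 2 Q \left(-43 + Q\right)$
$\frac{1}{M{\left(\left(-10 - 101\right) - 61 \right)} + W{\left(141 + 13,1 \right)}} = \frac{1}{2 \left(\left(-10 - 101\right) - 61\right) \left(-43 - 172\right) + 19 \left(141 + 13\right)} = \frac{1}{2 \left(-111 - 61\right) \left(-43 - 172\right) + 19 \cdot 154} = \frac{1}{2 \left(-172\right) \left(-43 - 172\right) + 2926} = \frac{1}{2 \left(-172\right) \left(-215\right) + 2926} = \frac{1}{73960 + 2926} = \frac{1}{76886}$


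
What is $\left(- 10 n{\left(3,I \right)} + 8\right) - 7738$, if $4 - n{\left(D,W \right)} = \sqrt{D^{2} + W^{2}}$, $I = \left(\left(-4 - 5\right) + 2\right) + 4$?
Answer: $-7770 + 30 \sqrt{2} \approx -7727.6$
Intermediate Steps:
$I = -3$ ($I = \left(-9 + 2\right) + 4 = -7 + 4 = -3$)
$n{\left(D,W \right)} = 4 - \sqrt{D^{2} + W^{2}}$
$\left(- 10 n{\left(3,I \right)} + 8\right) - 7738 = \left(- 10 \left(4 - \sqrt{3^{2} + \left(-3\right)^{2}}\right) + 8\right) - 7738 = \left(- 10 \left(4 - \sqrt{9 + 9}\right) + 8\right) - 7738 = \left(- 10 \left(4 - \sqrt{18}\right) + 8\right) - 7738 = \left(- 10 \left(4 - 3 \sqrt{2}\right) + 8\right) - 7738 = \left(\left(-40 + 30 \sqrt{2}\right) + 8\right) - 7738 = \left(-32 + 30 \sqrt{2}\right) - 7738 = -7770 + 30 \sqrt{2}$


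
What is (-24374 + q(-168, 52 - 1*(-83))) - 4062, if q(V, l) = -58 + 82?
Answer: -28412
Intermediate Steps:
q(V, l) = 24
(-24374 + q(-168, 52 - 1*(-83))) - 4062 = (-24374 + 24) - 4062 = -24350 - 4062 = -28412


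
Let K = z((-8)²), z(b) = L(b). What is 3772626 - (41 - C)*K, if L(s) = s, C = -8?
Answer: 3769490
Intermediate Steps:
z(b) = b
K = 64 (K = (-8)² = 64)
3772626 - (41 - C)*K = 3772626 - (41 - 1*(-8))*64 = 3772626 - (41 + 8)*64 = 3772626 - 49*64 = 3772626 - 1*3136 = 3772626 - 3136 = 3769490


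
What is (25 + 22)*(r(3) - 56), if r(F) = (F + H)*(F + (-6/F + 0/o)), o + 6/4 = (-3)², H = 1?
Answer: -2444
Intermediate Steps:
o = 15/2 (o = -3/2 + (-3)² = -3/2 + 9 = 15/2 ≈ 7.5000)
r(F) = (1 + F)*(F - 6/F) (r(F) = (F + 1)*(F + (-6/F + 0/(15/2))) = (1 + F)*(F + (-6/F + 0*(2/15))) = (1 + F)*(F + (-6/F + 0)) = (1 + F)*(F - 6/F))
(25 + 22)*(r(3) - 56) = (25 + 22)*((-6 + 3 + 3² - 6/3) - 56) = 47*((-6 + 3 + 9 - 6*⅓) - 56) = 47*((-6 + 3 + 9 - 2) - 56) = 47*(4 - 56) = 47*(-52) = -2444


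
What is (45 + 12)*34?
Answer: 1938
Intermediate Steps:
(45 + 12)*34 = 57*34 = 1938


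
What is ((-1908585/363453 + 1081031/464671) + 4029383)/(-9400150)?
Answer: -226835387085399779/529184793720848150 ≈ -0.42865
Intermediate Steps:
((-1908585/363453 + 1081031/464671) + 4029383)/(-9400150) = ((-1908585*1/363453 + 1081031*(1/464671)) + 4029383)*(-1/9400150) = ((-636195/121151 + 1081031/464671) + 4029383)*(-1/9400150) = (-164653380164/56295356321 + 4029383)*(-1/9400150) = (226835387085399779/56295356321)*(-1/9400150) = -226835387085399779/529184793720848150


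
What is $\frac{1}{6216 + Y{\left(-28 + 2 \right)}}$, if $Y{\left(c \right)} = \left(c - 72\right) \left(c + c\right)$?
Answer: $\frac{1}{11312} \approx 8.8402 \cdot 10^{-5}$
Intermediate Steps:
$Y{\left(c \right)} = 2 c \left(-72 + c\right)$ ($Y{\left(c \right)} = \left(-72 + c\right) 2 c = 2 c \left(-72 + c\right)$)
$\frac{1}{6216 + Y{\left(-28 + 2 \right)}} = \frac{1}{6216 + 2 \left(-28 + 2\right) \left(-72 + \left(-28 + 2\right)\right)} = \frac{1}{6216 + 2 \left(-26\right) \left(-72 - 26\right)} = \frac{1}{6216 + 2 \left(-26\right) \left(-98\right)} = \frac{1}{6216 + 5096} = \frac{1}{11312}$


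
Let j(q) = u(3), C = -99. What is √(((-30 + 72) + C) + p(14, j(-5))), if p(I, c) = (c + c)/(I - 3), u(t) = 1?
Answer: 25*I*√11/11 ≈ 7.5378*I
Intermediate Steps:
j(q) = 1
p(I, c) = 2*c/(-3 + I) (p(I, c) = (2*c)/(-3 + I) = 2*c/(-3 + I))
√(((-30 + 72) + C) + p(14, j(-5))) = √(((-30 + 72) - 99) + 2*1/(-3 + 14)) = √((42 - 99) + 2*1/11) = √(-57 + 2*1*(1/11)) = √(-57 + 2/11) = √(-625/11) = 25*I*√11/11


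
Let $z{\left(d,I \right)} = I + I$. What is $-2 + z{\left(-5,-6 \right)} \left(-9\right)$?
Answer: $106$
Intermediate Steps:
$z{\left(d,I \right)} = 2 I$
$-2 + z{\left(-5,-6 \right)} \left(-9\right) = -2 + 2 \left(-6\right) \left(-9\right) = -2 - -108 = -2 + 108 = 106$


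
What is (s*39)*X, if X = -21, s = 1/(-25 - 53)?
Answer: 21/2 ≈ 10.500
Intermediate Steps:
s = -1/78 (s = 1/(-78) = -1/78 ≈ -0.012821)
(s*39)*X = -1/78*39*(-21) = -½*(-21) = 21/2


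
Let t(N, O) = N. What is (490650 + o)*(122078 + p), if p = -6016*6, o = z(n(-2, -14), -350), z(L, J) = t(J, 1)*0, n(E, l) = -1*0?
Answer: 42187068300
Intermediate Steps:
n(E, l) = 0
z(L, J) = 0 (z(L, J) = J*0 = 0)
o = 0
p = -36096
(490650 + o)*(122078 + p) = (490650 + 0)*(122078 - 36096) = 490650*85982 = 42187068300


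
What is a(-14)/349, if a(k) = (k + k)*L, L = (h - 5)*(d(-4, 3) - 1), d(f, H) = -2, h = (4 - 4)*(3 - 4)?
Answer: -420/349 ≈ -1.2034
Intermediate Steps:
h = 0 (h = 0*(-1) = 0)
L = 15 (L = (0 - 5)*(-2 - 1) = -5*(-3) = 15)
a(k) = 30*k (a(k) = (k + k)*15 = (2*k)*15 = 30*k)
a(-14)/349 = (30*(-14))/349 = -420*1/349 = -420/349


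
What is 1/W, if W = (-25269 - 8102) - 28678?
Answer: -1/62049 ≈ -1.6116e-5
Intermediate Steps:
W = -62049 (W = -33371 - 28678 = -62049)
1/W = 1/(-62049) = -1/62049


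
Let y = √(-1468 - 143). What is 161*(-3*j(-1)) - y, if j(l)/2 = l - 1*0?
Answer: 966 - 3*I*√179 ≈ 966.0 - 40.137*I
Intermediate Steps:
j(l) = 2*l (j(l) = 2*(l - 1*0) = 2*(l + 0) = 2*l)
y = 3*I*√179 (y = √(-1611) = 3*I*√179 ≈ 40.137*I)
161*(-3*j(-1)) - y = 161*(-6*(-1)) - 3*I*√179 = 161*(-3*(-2)) - 3*I*√179 = 161*6 - 3*I*√179 = 966 - 3*I*√179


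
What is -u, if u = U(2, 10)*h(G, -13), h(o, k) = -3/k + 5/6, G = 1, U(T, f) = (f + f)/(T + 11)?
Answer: -830/507 ≈ -1.6371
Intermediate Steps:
U(T, f) = 2*f/(11 + T) (U(T, f) = (2*f)/(11 + T) = 2*f/(11 + T))
h(o, k) = ⅚ - 3/k (h(o, k) = -3/k + 5*(⅙) = -3/k + ⅚ = ⅚ - 3/k)
u = 830/507 (u = (2*10/(11 + 2))*(⅚ - 3/(-13)) = (2*10/13)*(⅚ - 3*(-1/13)) = (2*10*(1/13))*(⅚ + 3/13) = (20/13)*(83/78) = 830/507 ≈ 1.6371)
-u = -1*830/507 = -830/507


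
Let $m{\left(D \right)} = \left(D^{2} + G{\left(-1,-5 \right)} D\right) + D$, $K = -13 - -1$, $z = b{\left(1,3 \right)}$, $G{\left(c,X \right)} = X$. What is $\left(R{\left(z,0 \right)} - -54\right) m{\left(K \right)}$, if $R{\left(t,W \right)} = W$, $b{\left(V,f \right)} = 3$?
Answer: $10368$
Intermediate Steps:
$z = 3$
$K = -12$ ($K = -13 + 1 = -12$)
$m{\left(D \right)} = D^{2} - 4 D$ ($m{\left(D \right)} = \left(D^{2} - 5 D\right) + D = D^{2} - 4 D$)
$\left(R{\left(z,0 \right)} - -54\right) m{\left(K \right)} = \left(0 - -54\right) \left(- 12 \left(-4 - 12\right)\right) = \left(0 + 54\right) \left(\left(-12\right) \left(-16\right)\right) = 54 \cdot 192 = 10368$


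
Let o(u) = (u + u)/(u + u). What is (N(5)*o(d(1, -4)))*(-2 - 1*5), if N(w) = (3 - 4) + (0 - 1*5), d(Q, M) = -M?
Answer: 42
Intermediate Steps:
o(u) = 1 (o(u) = (2*u)/((2*u)) = (2*u)*(1/(2*u)) = 1)
N(w) = -6 (N(w) = -1 + (0 - 5) = -1 - 5 = -6)
(N(5)*o(d(1, -4)))*(-2 - 1*5) = (-6*1)*(-2 - 1*5) = -6*(-2 - 5) = -6*(-7) = 42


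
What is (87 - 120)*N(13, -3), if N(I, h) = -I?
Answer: 429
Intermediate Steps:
(87 - 120)*N(13, -3) = (87 - 120)*(-1*13) = -33*(-13) = 429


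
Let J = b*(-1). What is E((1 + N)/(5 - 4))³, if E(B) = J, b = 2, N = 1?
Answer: -8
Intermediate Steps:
J = -2 (J = 2*(-1) = -2)
E(B) = -2
E((1 + N)/(5 - 4))³ = (-2)³ = -8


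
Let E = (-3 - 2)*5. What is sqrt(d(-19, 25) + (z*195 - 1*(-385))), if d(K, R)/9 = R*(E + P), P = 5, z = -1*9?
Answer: I*sqrt(5870) ≈ 76.616*I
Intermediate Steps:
z = -9
E = -25 (E = -5*5 = -25)
d(K, R) = -180*R (d(K, R) = 9*(R*(-25 + 5)) = 9*(R*(-20)) = 9*(-20*R) = -180*R)
sqrt(d(-19, 25) + (z*195 - 1*(-385))) = sqrt(-180*25 + (-9*195 - 1*(-385))) = sqrt(-4500 + (-1755 + 385)) = sqrt(-4500 - 1370) = sqrt(-5870) = I*sqrt(5870)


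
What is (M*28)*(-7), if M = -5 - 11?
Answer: 3136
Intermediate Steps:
M = -16
(M*28)*(-7) = -16*28*(-7) = -448*(-7) = 3136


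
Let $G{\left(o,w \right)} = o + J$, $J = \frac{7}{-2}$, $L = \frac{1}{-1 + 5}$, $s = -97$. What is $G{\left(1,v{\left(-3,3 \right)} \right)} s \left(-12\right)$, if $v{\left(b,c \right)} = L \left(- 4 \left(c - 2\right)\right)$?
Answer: $-2910$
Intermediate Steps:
$L = \frac{1}{4} \approx 0.25$
$J = - \frac{7}{2}$ ($J = 7 \left(- \frac{1}{2}\right) = - \frac{7}{2} \approx -3.5$)
$v{\left(b,c \right)} = 2 - c$ ($v{\left(b,c \right)} = \frac{\left(-4\right) \left(c - 2\right)}{4} = \frac{\left(-4\right) \left(-2 + c\right)}{4} = \frac{8 - 4 c}{4} = 2 - c$)
$G{\left(o,w \right)} = - \frac{7}{2} + o$ ($G{\left(o,w \right)} = o - \frac{7}{2} = - \frac{7}{2} + o$)
$G{\left(1,v{\left(-3,3 \right)} \right)} s \left(-12\right) = \left(- \frac{7}{2} + 1\right) \left(-97\right) \left(-12\right) = \left(- \frac{5}{2}\right) \left(-97\right) \left(-12\right) = \frac{485}{2} \left(-12\right) = -2910$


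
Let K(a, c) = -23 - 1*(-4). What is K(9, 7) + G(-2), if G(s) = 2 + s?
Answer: -19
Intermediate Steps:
K(a, c) = -19 (K(a, c) = -23 + 4 = -19)
K(9, 7) + G(-2) = -19 + (2 - 2) = -19 + 0 = -19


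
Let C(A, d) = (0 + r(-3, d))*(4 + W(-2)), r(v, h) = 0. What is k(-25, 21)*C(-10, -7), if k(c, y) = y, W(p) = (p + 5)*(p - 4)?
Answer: 0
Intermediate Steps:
W(p) = (-4 + p)*(5 + p) (W(p) = (5 + p)*(-4 + p) = (-4 + p)*(5 + p))
C(A, d) = 0 (C(A, d) = (0 + 0)*(4 + (-20 - 2 + (-2)**2)) = 0*(4 + (-20 - 2 + 4)) = 0*(4 - 18) = 0*(-14) = 0)
k(-25, 21)*C(-10, -7) = 21*0 = 0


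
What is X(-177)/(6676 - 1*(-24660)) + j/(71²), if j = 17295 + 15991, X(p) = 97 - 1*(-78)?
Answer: 1043932271/157964776 ≈ 6.6086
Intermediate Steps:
X(p) = 175 (X(p) = 97 + 78 = 175)
j = 33286
X(-177)/(6676 - 1*(-24660)) + j/(71²) = 175/(6676 - 1*(-24660)) + 33286/(71²) = 175/(6676 + 24660) + 33286/5041 = 175/31336 + 33286*(1/5041) = 175*(1/31336) + 33286/5041 = 175/31336 + 33286/5041 = 1043932271/157964776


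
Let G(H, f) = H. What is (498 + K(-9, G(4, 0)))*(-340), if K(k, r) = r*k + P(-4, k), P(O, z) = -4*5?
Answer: -150280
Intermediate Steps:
P(O, z) = -20
K(k, r) = -20 + k*r (K(k, r) = r*k - 20 = k*r - 20 = -20 + k*r)
(498 + K(-9, G(4, 0)))*(-340) = (498 + (-20 - 9*4))*(-340) = (498 + (-20 - 36))*(-340) = (498 - 56)*(-340) = 442*(-340) = -150280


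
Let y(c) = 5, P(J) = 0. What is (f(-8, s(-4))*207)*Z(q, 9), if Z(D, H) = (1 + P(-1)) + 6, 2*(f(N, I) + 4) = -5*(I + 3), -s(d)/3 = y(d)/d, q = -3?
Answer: -241983/8 ≈ -30248.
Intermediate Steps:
s(d) = -15/d
f(N, I) = -23/2 - 5*I/2 (f(N, I) = -4 + (-5*(I + 3))/2 = -4 + (-5*(3 + I))/2 = -4 + (-15 - 5*I)/2 = -4 + (-15/2 - 5*I/2) = -23/2 - 5*I/2)
Z(D, H) = 7 (Z(D, H) = (1 + 0) + 6 = 1 + 6 = 7)
(f(-8, s(-4))*207)*Z(q, 9) = ((-23/2 - (-75)/(2*(-4)))*207)*7 = ((-23/2 - (-75)*(-1)/(2*4))*207)*7 = ((-23/2 - 5/2*15/4)*207)*7 = ((-23/2 - 75/8)*207)*7 = -167/8*207*7 = -34569/8*7 = -241983/8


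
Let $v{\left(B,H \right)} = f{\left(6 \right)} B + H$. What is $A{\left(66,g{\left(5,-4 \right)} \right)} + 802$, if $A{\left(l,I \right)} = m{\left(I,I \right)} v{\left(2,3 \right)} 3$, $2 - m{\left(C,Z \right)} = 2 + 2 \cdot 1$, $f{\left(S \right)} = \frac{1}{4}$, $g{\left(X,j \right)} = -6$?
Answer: $781$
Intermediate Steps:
$f{\left(S \right)} = \frac{1}{4}$
$v{\left(B,H \right)} = H + \frac{B}{4}$ ($v{\left(B,H \right)} = \frac{B}{4} + H = H + \frac{B}{4}$)
$m{\left(C,Z \right)} = -2$ ($m{\left(C,Z \right)} = 2 - \left(2 + 2 \cdot 1\right) = 2 - \left(2 + 2\right) = 2 - 4 = -2$)
$A{\left(l,I \right)} = -21$ ($A{\left(l,I \right)} = - 2 \left(3 + \frac{1}{4} \cdot 2\right) 3 = - 2 \left(3 + \frac{1}{2}\right) 3 = \left(-2\right) \frac{7}{2} \cdot 3 = \left(-7\right) 3 = -21$)
$A{\left(66,g{\left(5,-4 \right)} \right)} + 802 = -21 + 802 = 781$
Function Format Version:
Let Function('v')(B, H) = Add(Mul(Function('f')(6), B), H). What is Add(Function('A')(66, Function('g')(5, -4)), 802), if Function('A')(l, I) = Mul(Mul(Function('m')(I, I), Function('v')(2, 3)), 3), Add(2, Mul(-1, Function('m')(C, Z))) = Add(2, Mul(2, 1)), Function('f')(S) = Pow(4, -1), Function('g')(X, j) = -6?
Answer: 781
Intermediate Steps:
Function('f')(S) = Rational(1, 4)
Function('v')(B, H) = Add(H, Mul(Rational(1, 4), B)) (Function('v')(B, H) = Add(Mul(Rational(1, 4), B), H) = Add(H, Mul(Rational(1, 4), B)))
Function('m')(C, Z) = -2 (Function('m')(C, Z) = Add(2, Mul(-1, Add(2, Mul(2, 1)))) = Add(2, Mul(-1, Add(2, 2))) = Add(2, Mul(-1, 4)) = Add(2, -4) = -2)
Function('A')(l, I) = -21 (Function('A')(l, I) = Mul(Mul(-2, Add(3, Mul(Rational(1, 4), 2))), 3) = Mul(Mul(-2, Add(3, Rational(1, 2))), 3) = Mul(Mul(-2, Rational(7, 2)), 3) = Mul(-7, 3) = -21)
Add(Function('A')(66, Function('g')(5, -4)), 802) = Add(-21, 802) = 781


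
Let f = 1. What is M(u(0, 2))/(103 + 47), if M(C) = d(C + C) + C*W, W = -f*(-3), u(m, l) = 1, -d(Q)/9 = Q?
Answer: -⅒ ≈ -0.10000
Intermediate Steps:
d(Q) = -9*Q
W = 3 (W = -1*1*(-3) = -1*(-3) = 3)
M(C) = -15*C (M(C) = -9*(C + C) + C*3 = -18*C + 3*C = -15*C)
M(u(0, 2))/(103 + 47) = (-15*1)/(103 + 47) = -15/150 = -15*1/150 = -⅒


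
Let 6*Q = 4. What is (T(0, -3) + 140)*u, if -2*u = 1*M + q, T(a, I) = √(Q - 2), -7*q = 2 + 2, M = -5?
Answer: 390 + 13*I*√3/7 ≈ 390.0 + 3.2167*I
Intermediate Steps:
Q = ⅔ (Q = (⅙)*4 = ⅔ ≈ 0.66667)
q = -4/7 (q = -(2 + 2)/7 = -⅐*4 = -4/7 ≈ -0.57143)
T(a, I) = 2*I*√3/3 (T(a, I) = √(⅔ - 2) = √(-4/3) = 2*I*√3/3)
u = 39/14 (u = -(1*(-5) - 4/7)/2 = -(-5 - 4/7)/2 = -½*(-39/7) = 39/14 ≈ 2.7857)
(T(0, -3) + 140)*u = (2*I*√3/3 + 140)*(39/14) = (140 + 2*I*√3/3)*(39/14) = 390 + 13*I*√3/7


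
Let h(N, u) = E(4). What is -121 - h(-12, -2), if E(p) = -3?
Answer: -118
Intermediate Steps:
h(N, u) = -3
-121 - h(-12, -2) = -121 - 1*(-3) = -121 + 3 = -118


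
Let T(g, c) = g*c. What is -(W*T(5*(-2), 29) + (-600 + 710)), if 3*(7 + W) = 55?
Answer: 9530/3 ≈ 3176.7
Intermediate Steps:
W = 34/3 (W = -7 + (⅓)*55 = -7 + 55/3 = 34/3 ≈ 11.333)
T(g, c) = c*g
-(W*T(5*(-2), 29) + (-600 + 710)) = -(34*(29*(5*(-2)))/3 + (-600 + 710)) = -(34*(29*(-10))/3 + 110) = -((34/3)*(-290) + 110) = -(-9860/3 + 110) = -1*(-9530/3) = 9530/3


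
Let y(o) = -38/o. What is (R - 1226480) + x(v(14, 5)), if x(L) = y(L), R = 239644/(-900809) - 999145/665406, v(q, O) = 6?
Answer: -105023074599992033/85629101922 ≈ -1.2265e+6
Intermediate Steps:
R = -151357051967/85629101922 (R = 239644*(-1/900809) - 999145*1/665406 = -239644/900809 - 142735/95058 = -151357051967/85629101922 ≈ -1.7676)
x(L) = -38/L
(R - 1226480) + x(v(14, 5)) = (-151357051967/85629101922 - 1226480) - 38/6 = -105022532282346527/85629101922 - 38*⅙ = -105022532282346527/85629101922 - 19/3 = -105023074599992033/85629101922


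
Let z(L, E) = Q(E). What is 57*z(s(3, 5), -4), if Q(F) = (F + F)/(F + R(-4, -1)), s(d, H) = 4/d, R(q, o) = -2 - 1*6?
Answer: 38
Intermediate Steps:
R(q, o) = -8 (R(q, o) = -2 - 6 = -8)
Q(F) = 2*F/(-8 + F) (Q(F) = (F + F)/(F - 8) = (2*F)/(-8 + F) = 2*F/(-8 + F))
z(L, E) = 2*E/(-8 + E)
57*z(s(3, 5), -4) = 57*(2*(-4)/(-8 - 4)) = 57*(2*(-4)/(-12)) = 57*(2*(-4)*(-1/12)) = 57*(2/3) = 38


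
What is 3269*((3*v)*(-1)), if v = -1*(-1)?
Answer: -9807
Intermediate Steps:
v = 1
3269*((3*v)*(-1)) = 3269*((3*1)*(-1)) = 3269*(3*(-1)) = 3269*(-3) = -9807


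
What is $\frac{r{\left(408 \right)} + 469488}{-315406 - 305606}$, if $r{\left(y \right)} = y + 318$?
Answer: $- \frac{78369}{103502} \approx -0.75717$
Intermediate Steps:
$r{\left(y \right)} = 318 + y$
$\frac{r{\left(408 \right)} + 469488}{-315406 - 305606} = \frac{\left(318 + 408\right) + 469488}{-315406 - 305606} = \frac{726 + 469488}{-621012} = 470214 \left(- \frac{1}{621012}\right) = - \frac{78369}{103502}$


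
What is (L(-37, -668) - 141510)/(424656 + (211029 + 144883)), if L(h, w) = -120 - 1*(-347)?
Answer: -141283/780568 ≈ -0.18100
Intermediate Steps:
L(h, w) = 227 (L(h, w) = -120 + 347 = 227)
(L(-37, -668) - 141510)/(424656 + (211029 + 144883)) = (227 - 141510)/(424656 + (211029 + 144883)) = -141283/(424656 + 355912) = -141283/780568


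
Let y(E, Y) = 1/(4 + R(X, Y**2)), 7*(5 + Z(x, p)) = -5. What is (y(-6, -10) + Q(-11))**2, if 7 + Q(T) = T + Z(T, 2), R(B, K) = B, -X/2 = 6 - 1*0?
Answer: 1782225/3136 ≈ 568.31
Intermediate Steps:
Z(x, p) = -40/7 (Z(x, p) = -5 + (1/7)*(-5) = -5 - 5/7 = -40/7)
X = -12 (X = -2*(6 - 1*0) = -2*(6 + 0) = -2*6 = -12)
y(E, Y) = -1/8 (y(E, Y) = 1/(4 - 12) = 1/(-8) = -1/8)
Q(T) = -89/7 + T (Q(T) = -7 + (T - 40/7) = -7 + (-40/7 + T) = -89/7 + T)
(y(-6, -10) + Q(-11))**2 = (-1/8 + (-89/7 - 11))**2 = (-1/8 - 166/7)**2 = (-1335/56)**2 = 1782225/3136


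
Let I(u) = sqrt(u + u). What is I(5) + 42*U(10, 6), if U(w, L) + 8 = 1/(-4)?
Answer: -693/2 + sqrt(10) ≈ -343.34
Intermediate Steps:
U(w, L) = -33/4 (U(w, L) = -8 + 1/(-4) = -8 - 1/4 = -33/4)
I(u) = sqrt(2)*sqrt(u) (I(u) = sqrt(2*u) = sqrt(2)*sqrt(u))
I(5) + 42*U(10, 6) = sqrt(2)*sqrt(5) + 42*(-33/4) = sqrt(10) - 693/2 = -693/2 + sqrt(10)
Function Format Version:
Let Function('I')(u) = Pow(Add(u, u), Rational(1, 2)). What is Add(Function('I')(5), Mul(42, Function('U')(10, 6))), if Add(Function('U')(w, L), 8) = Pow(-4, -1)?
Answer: Add(Rational(-693, 2), Pow(10, Rational(1, 2))) ≈ -343.34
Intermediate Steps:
Function('U')(w, L) = Rational(-33, 4) (Function('U')(w, L) = Add(-8, Pow(-4, -1)) = Add(-8, Rational(-1, 4)) = Rational(-33, 4))
Function('I')(u) = Mul(Pow(2, Rational(1, 2)), Pow(u, Rational(1, 2))) (Function('I')(u) = Pow(Mul(2, u), Rational(1, 2)) = Mul(Pow(2, Rational(1, 2)), Pow(u, Rational(1, 2))))
Add(Function('I')(5), Mul(42, Function('U')(10, 6))) = Add(Mul(Pow(2, Rational(1, 2)), Pow(5, Rational(1, 2))), Mul(42, Rational(-33, 4))) = Add(Pow(10, Rational(1, 2)), Rational(-693, 2)) = Add(Rational(-693, 2), Pow(10, Rational(1, 2)))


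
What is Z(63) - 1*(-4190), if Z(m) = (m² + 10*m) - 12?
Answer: 8777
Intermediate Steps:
Z(m) = -12 + m² + 10*m
Z(63) - 1*(-4190) = (-12 + 63² + 10*63) - 1*(-4190) = (-12 + 3969 + 630) + 4190 = 4587 + 4190 = 8777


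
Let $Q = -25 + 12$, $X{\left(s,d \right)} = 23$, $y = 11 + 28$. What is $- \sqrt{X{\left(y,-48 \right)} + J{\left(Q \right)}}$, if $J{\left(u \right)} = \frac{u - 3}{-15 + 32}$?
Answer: $- \frac{5 \sqrt{255}}{17} \approx -4.6967$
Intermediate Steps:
$y = 39$
$Q = -13$
$J{\left(u \right)} = - \frac{3}{17} + \frac{u}{17}$ ($J{\left(u \right)} = \frac{-3 + u}{17} = \left(-3 + u\right) \frac{1}{17} = - \frac{3}{17} + \frac{u}{17}$)
$- \sqrt{X{\left(y,-48 \right)} + J{\left(Q \right)}} = - \sqrt{23 + \left(- \frac{3}{17} + \frac{1}{17} \left(-13\right)\right)} = - \sqrt{23 - \frac{16}{17}} = - \sqrt{\frac{375}{17}} = - \frac{5 \sqrt{255}}{17}$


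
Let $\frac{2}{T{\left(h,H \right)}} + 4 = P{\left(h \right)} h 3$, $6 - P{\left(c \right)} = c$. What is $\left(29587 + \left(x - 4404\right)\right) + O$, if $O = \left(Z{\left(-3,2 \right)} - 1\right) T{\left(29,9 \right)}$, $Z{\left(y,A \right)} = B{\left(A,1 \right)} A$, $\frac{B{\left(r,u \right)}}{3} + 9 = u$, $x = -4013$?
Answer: $\frac{42445948}{2005} \approx 21170.0$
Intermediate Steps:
$P{\left(c \right)} = 6 - c$
$B{\left(r,u \right)} = -27 + 3 u$
$T{\left(h,H \right)} = \frac{2}{-4 + 3 h \left(6 - h\right)}$ ($T{\left(h,H \right)} = \frac{2}{-4 + \left(6 - h\right) h 3} = \frac{2}{-4 + h \left(6 - h\right) 3} = \frac{2}{-4 + 3 h \left(6 - h\right)}$)
$Z{\left(y,A \right)} = - 24 A$ ($Z{\left(y,A \right)} = \left(-27 + 3 \cdot 1\right) A = \left(-27 + 3\right) A = - 24 A$)
$O = \frac{98}{2005}$ ($O = \left(\left(-24\right) 2 - 1\right) \left(- \frac{2}{4 + 3 \cdot 29 \left(-6 + 29\right)}\right) = \left(-48 - 1\right) \left(- \frac{2}{4 + 3 \cdot 29 \cdot 23}\right) = - 49 \left(- \frac{2}{4 + 2001}\right) = - 49 \left(- \frac{2}{2005}\right) = - 49 \left(\left(-2\right) \frac{1}{2005}\right) = \left(-49\right) \left(- \frac{2}{2005}\right) = \frac{98}{2005} \approx 0.048878$)
$\left(29587 + \left(x - 4404\right)\right) + O = \left(29587 - 8417\right) + \frac{98}{2005} = 21170 + \frac{98}{2005} = \frac{42445948}{2005}$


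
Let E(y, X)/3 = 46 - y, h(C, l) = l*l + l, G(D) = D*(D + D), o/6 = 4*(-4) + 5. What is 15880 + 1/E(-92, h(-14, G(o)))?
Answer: 6574321/414 ≈ 15880.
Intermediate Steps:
o = -66 (o = 6*(4*(-4) + 5) = 6*(-16 + 5) = 6*(-11) = -66)
G(D) = 2*D² (G(D) = D*(2*D) = 2*D²)
h(C, l) = l + l² (h(C, l) = l² + l = l + l²)
E(y, X) = 138 - 3*y (E(y, X) = 3*(46 - y) = 138 - 3*y)
15880 + 1/E(-92, h(-14, G(o))) = 15880 + 1/(138 - 3*(-92)) = 15880 + 1/(138 + 276) = 15880 + 1/414 = 6574321/414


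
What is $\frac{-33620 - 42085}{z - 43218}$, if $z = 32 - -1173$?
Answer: $\frac{75705}{42013} \approx 1.8019$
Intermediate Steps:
$z = 1205$ ($z = 32 + 1173 = 1205$)
$\frac{-33620 - 42085}{z - 43218} = \frac{-33620 - 42085}{1205 - 43218} = - \frac{75705}{-42013} = \left(-75705\right) \left(- \frac{1}{42013}\right) = \frac{75705}{42013}$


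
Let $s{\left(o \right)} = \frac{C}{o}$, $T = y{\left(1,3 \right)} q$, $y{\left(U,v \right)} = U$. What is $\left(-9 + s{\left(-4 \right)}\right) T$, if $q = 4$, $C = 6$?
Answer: $-42$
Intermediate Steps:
$T = 4$ ($T = 1 \cdot 4 = 4$)
$s{\left(o \right)} = \frac{6}{o}$
$\left(-9 + s{\left(-4 \right)}\right) T = \left(-9 + \frac{6}{-4}\right) 4 = \left(-9 + 6 \left(- \frac{1}{4}\right)\right) 4 = \left(-9 - \frac{3}{2}\right) 4 = \left(- \frac{21}{2}\right) 4 = -42$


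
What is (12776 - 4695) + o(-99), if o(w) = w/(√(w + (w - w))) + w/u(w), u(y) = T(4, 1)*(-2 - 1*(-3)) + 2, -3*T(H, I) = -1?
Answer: 56270/7 + 3*I*√11 ≈ 8038.6 + 9.9499*I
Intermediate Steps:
T(H, I) = ⅓ (T(H, I) = -⅓*(-1) = ⅓)
u(y) = 7/3 (u(y) = (-2 - 1*(-3))/3 + 2 = (-2 + 3)/3 + 2 = (⅓)*1 + 2 = ⅓ + 2 = 7/3)
o(w) = √w + 3*w/7 (o(w) = w/(√(w + (w - w))) + w/(7/3) = w/(√(w + 0)) + w*(3/7) = w/(√w) + 3*w/7 = w/√w + 3*w/7 = √w + 3*w/7)
(12776 - 4695) + o(-99) = (12776 - 4695) + (√(-99) + (3/7)*(-99)) = 8081 + (3*I*√11 - 297/7) = 8081 + (-297/7 + 3*I*√11) = 56270/7 + 3*I*√11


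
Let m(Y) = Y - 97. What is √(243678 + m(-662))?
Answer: 9*√2999 ≈ 492.87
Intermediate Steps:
m(Y) = -97 + Y
√(243678 + m(-662)) = √(243678 + (-97 - 662)) = √(243678 - 759) = √242919 = 9*√2999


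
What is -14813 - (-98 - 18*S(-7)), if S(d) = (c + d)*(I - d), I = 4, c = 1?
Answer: -15903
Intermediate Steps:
S(d) = (1 + d)*(4 - d)
-14813 - (-98 - 18*S(-7)) = -14813 - (-98 - 18*(4 - 1*(-7)**2 + 3*(-7))) = -14813 - (-98 - 18*(4 - 1*49 - 21)) = -14813 - (-98 - 18*(4 - 49 - 21)) = -14813 - (-98 - 18*(-66)) = -14813 - (-98 + 1188) = -14813 - 1*1090 = -14813 - 1090 = -15903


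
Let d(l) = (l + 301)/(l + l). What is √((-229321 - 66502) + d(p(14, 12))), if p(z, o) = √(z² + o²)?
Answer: √(-8549270250 + 25585*√85)/170 ≈ 543.89*I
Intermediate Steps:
p(z, o) = √(o² + z²)
d(l) = (301 + l)/(2*l) (d(l) = (301 + l)/((2*l)) = (301 + l)*(1/(2*l)) = (301 + l)/(2*l))
√((-229321 - 66502) + d(p(14, 12))) = √((-229321 - 66502) + (301 + √(12² + 14²))/(2*(√(12² + 14²)))) = √(-295823 + (301 + √(144 + 196))/(2*(√(144 + 196)))) = √(-295823 + (301 + √340)/(2*(√340))) = √(-295823 + (301 + 2*√85)/(2*((2*√85)))) = √(-295823 + (√85/170)*(301 + 2*√85)/2) = √(-295823 + √85*(301 + 2*√85)/340)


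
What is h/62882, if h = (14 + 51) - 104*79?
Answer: -8151/62882 ≈ -0.12962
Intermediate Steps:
h = -8151 (h = 65 - 8216 = -8151)
h/62882 = -8151/62882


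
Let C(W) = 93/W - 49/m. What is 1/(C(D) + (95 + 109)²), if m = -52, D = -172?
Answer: 1118/46527137 ≈ 2.4029e-5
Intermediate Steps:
C(W) = 49/52 + 93/W (C(W) = 93/W - 49/(-52) = 93/W - 49*(-1/52) = 93/W + 49/52 = 49/52 + 93/W)
1/(C(D) + (95 + 109)²) = 1/((49/52 + 93/(-172)) + (95 + 109)²) = 1/((49/52 + 93*(-1/172)) + 204²) = 1/((49/52 - 93/172) + 41616) = 1/(449/1118 + 41616) = 1/(46527137/1118) = 1118/46527137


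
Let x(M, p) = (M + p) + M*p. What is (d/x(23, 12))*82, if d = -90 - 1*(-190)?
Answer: 8200/311 ≈ 26.367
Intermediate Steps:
x(M, p) = M + p + M*p
d = 100 (d = -90 + 190 = 100)
(d/x(23, 12))*82 = (100/(23 + 12 + 23*12))*82 = (100/(23 + 12 + 276))*82 = (100/311)*82 = 8200/311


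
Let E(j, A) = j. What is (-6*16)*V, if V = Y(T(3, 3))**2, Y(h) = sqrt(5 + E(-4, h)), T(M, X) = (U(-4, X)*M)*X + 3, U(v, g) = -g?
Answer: -96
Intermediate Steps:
T(M, X) = 3 - M*X**2 (T(M, X) = ((-X)*M)*X + 3 = (-M*X)*X + 3 = -M*X**2 + 3 = 3 - M*X**2)
Y(h) = 1 (Y(h) = sqrt(5 - 4) = sqrt(1) = 1)
V = 1 (V = 1**2 = 1)
(-6*16)*V = -6*16*1 = -96*1 = -96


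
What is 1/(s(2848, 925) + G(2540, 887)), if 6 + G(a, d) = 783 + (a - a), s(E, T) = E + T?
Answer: 1/4550 ≈ 0.00021978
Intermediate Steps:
G(a, d) = 777 (G(a, d) = -6 + (783 + (a - a)) = -6 + (783 + 0) = -6 + 783 = 777)
1/(s(2848, 925) + G(2540, 887)) = 1/((2848 + 925) + 777) = 1/(3773 + 777) = 1/4550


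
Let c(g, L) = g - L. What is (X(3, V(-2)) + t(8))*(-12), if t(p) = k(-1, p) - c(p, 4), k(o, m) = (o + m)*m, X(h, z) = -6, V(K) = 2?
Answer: -552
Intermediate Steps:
k(o, m) = m*(m + o) (k(o, m) = (m + o)*m = m*(m + o))
t(p) = 4 - p + p*(-1 + p) (t(p) = p*(p - 1) - (p - 1*4) = p*(-1 + p) - (p - 4) = p*(-1 + p) - (-4 + p) = p*(-1 + p) + (4 - p) = 4 - p + p*(-1 + p))
(X(3, V(-2)) + t(8))*(-12) = (-6 + (4 - 1*8 + 8*(-1 + 8)))*(-12) = (-6 + (4 - 8 + 8*7))*(-12) = (-6 + (4 - 8 + 56))*(-12) = (-6 + 52)*(-12) = 46*(-12) = -552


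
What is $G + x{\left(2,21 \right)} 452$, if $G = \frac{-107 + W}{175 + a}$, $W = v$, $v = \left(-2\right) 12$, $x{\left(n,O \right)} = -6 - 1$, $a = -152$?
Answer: $- \frac{72903}{23} \approx -3169.7$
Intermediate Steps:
$x{\left(n,O \right)} = -7$ ($x{\left(n,O \right)} = -6 - 1 = -7$)
$v = -24$
$W = -24$
$G = - \frac{131}{23}$ ($G = \frac{-107 - 24}{175 - 152} = - \frac{131}{23} \approx -5.6956$)
$G + x{\left(2,21 \right)} 452 = - \frac{131}{23} - 3164 = - \frac{72903}{23}$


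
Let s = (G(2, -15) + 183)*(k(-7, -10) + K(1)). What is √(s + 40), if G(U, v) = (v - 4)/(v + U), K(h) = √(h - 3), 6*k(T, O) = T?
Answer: √(-266487 + 280566*I*√2)/39 ≈ 8.3378 + 15.644*I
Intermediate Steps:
k(T, O) = T/6
K(h) = √(-3 + h)
G(U, v) = (-4 + v)/(U + v)
s = -8393/39 + 2398*I*√2/13 (s = ((-4 - 15)/(2 - 15) + 183)*((⅙)*(-7) + √(-3 + 1)) = (-19/(-13) + 183)*(-7/6 + √(-2)) = (-1/13*(-19) + 183)*(-7/6 + I*√2) = (19/13 + 183)*(-7/6 + I*√2) = 2398*(-7/6 + I*√2)/13 = -8393/39 + 2398*I*√2/13 ≈ -215.21 + 260.87*I)
√(s + 40) = √((-8393/39 + 2398*I*√2/13) + 40) = √(-6833/39 + 2398*I*√2/13)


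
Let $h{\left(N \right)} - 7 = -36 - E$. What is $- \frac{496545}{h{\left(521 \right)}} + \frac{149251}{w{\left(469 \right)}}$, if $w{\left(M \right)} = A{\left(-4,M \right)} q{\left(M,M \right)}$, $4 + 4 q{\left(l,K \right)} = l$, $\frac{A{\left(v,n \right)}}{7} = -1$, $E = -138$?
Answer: $- \frac{1681327411}{354795} \approx -4738.9$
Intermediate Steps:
$A{\left(v,n \right)} = -7$ ($A{\left(v,n \right)} = 7 \left(-1\right) = -7$)
$q{\left(l,K \right)} = -1 + \frac{l}{4}$
$h{\left(N \right)} = 109$ ($h{\left(N \right)} = 7 - -102 = 7 + \left(-36 + 138\right) = 7 + 102 = 109$)
$w{\left(M \right)} = 7 - \frac{7 M}{4}$ ($w{\left(M \right)} = - 7 \left(-1 + \frac{M}{4}\right) = 7 - \frac{7 M}{4}$)
$- \frac{496545}{h{\left(521 \right)}} + \frac{149251}{w{\left(469 \right)}} = - \frac{496545}{109} + \frac{149251}{7 - \frac{3283}{4}} = \left(-496545\right) \frac{1}{109} + \frac{149251}{7 - \frac{3283}{4}} = - \frac{496545}{109} + \frac{149251}{- \frac{3255}{4}} = - \frac{496545}{109} + 149251 \left(- \frac{4}{3255}\right) = - \frac{496545}{109} - \frac{597004}{3255} = - \frac{1681327411}{354795}$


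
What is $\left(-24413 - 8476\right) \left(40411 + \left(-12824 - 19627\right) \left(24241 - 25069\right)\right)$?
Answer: $-885037694871$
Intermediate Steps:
$\left(-24413 - 8476\right) \left(40411 + \left(-12824 - 19627\right) \left(24241 - 25069\right)\right) = - 32889 \left(40411 - -26869428\right) = - 32889 \left(40411 + 26869428\right) = \left(-32889\right) 26909839 = -885037694871$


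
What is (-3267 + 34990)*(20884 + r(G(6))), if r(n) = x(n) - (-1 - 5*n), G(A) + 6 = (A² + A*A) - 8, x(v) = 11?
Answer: 672083478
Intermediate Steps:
G(A) = -14 + 2*A² (G(A) = -6 + ((A² + A*A) - 8) = -6 + ((A² + A²) - 8) = -6 + (2*A² - 8) = -6 + (-8 + 2*A²) = -14 + 2*A²)
r(n) = 12 + 5*n (r(n) = 11 - (-1 - 5*n) = 11 + (1 + 5*n) = 12 + 5*n)
(-3267 + 34990)*(20884 + r(G(6))) = (-3267 + 34990)*(20884 + (12 + 5*(-14 + 2*6²))) = 31723*(20884 + (12 + 5*(-14 + 2*36))) = 31723*(20884 + (12 + 5*(-14 + 72))) = 31723*(20884 + (12 + 5*58)) = 31723*(20884 + (12 + 290)) = 31723*(20884 + 302) = 31723*21186 = 672083478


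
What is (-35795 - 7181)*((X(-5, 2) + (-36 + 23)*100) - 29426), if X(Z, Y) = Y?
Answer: 1320394624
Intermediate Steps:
(-35795 - 7181)*((X(-5, 2) + (-36 + 23)*100) - 29426) = (-35795 - 7181)*((2 + (-36 + 23)*100) - 29426) = -42976*((2 - 13*100) - 29426) = -42976*((2 - 1300) - 29426) = -42976*(-1298 - 29426) = -42976*(-30724) = 1320394624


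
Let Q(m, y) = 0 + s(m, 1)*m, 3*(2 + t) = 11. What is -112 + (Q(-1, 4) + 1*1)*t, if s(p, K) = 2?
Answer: -341/3 ≈ -113.67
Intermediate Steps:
t = 5/3 (t = -2 + (⅓)*11 = -2 + 11/3 = 5/3 ≈ 1.6667)
Q(m, y) = 2*m (Q(m, y) = 0 + 2*m = 2*m)
-112 + (Q(-1, 4) + 1*1)*t = -112 + (2*(-1) + 1*1)*(5/3) = -112 + (-2 + 1)*(5/3) = -112 - 1*5/3 = -112 - 5/3 = -341/3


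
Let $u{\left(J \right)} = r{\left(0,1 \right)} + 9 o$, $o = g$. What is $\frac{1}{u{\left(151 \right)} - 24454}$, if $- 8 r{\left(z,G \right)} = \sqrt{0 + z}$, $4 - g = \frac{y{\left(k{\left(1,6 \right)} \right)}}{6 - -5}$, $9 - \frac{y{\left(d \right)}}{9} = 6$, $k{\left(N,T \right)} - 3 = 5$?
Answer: $- \frac{11}{268841} \approx -4.0916 \cdot 10^{-5}$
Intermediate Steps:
$k{\left(N,T \right)} = 8$ ($k{\left(N,T \right)} = 3 + 5 = 8$)
$y{\left(d \right)} = 27$ ($y{\left(d \right)} = 81 - 54 = 27$)
$g = \frac{17}{11}$ ($g = 4 - \frac{27}{6 - -5} = 4 - \frac{27}{6 + 5} = 4 - \frac{27}{11} = \frac{17}{11} \approx 1.5455$)
$r{\left(z,G \right)} = - \frac{\sqrt{z}}{8}$ ($r{\left(z,G \right)} = - \frac{\sqrt{0 + z}}{8} = - \frac{\sqrt{z}}{8}$)
$o = \frac{17}{11} \approx 1.5455$
$u{\left(J \right)} = \frac{153}{11}$ ($u{\left(J \right)} = - \frac{\sqrt{0}}{8} + 9 \cdot \frac{17}{11} = \left(- \frac{1}{8}\right) 0 + \frac{153}{11} = 0 + \frac{153}{11} = \frac{153}{11}$)
$\frac{1}{u{\left(151 \right)} - 24454} = \frac{1}{\frac{153}{11} - 24454} = \frac{1}{- \frac{268841}{11}} = - \frac{11}{268841}$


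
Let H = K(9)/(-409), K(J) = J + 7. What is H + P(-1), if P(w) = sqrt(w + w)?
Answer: -16/409 + I*sqrt(2) ≈ -0.03912 + 1.4142*I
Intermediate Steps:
K(J) = 7 + J
H = -16/409 (H = (7 + 9)/(-409) = 16*(-1/409) = -16/409 ≈ -0.039120)
P(w) = sqrt(2)*sqrt(w) (P(w) = sqrt(2*w) = sqrt(2)*sqrt(w))
H + P(-1) = -16/409 + sqrt(2)*sqrt(-1) = -16/409 + sqrt(2)*I = -16/409 + I*sqrt(2)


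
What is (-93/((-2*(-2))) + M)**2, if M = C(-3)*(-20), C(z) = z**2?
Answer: 660969/16 ≈ 41311.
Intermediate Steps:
M = -180 (M = (-3)**2*(-20) = 9*(-20) = -180)
(-93/((-2*(-2))) + M)**2 = (-93/((-2*(-2))) - 180)**2 = (-93/4 - 180)**2 = (-813/4)**2 = 660969/16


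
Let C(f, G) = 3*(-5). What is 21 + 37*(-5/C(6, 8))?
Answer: 100/3 ≈ 33.333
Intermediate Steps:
C(f, G) = -15
21 + 37*(-5/C(6, 8)) = 21 + 37*(-5/(-15)) = 21 + 37*(-5*(-1/15)) = 21 + 37*(⅓) = 21 + 37/3 = 100/3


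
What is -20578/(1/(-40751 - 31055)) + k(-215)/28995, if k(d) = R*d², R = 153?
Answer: 2856247408339/1933 ≈ 1.4776e+9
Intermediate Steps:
k(d) = 153*d²
-20578/(1/(-40751 - 31055)) + k(-215)/28995 = -20578/(1/(-40751 - 31055)) + (153*(-215)²)/28995 = -20578/(1/(-71806)) + (153*46225)*(1/28995) = -20578/(-1/71806) + 7072425*(1/28995) = -20578*(-71806) + 471495/1933 = 1477623868 + 471495/1933 = 2856247408339/1933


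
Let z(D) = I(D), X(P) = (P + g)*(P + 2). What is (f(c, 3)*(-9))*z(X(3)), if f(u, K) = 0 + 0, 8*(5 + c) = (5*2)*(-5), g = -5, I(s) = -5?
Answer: 0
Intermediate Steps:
X(P) = (-5 + P)*(2 + P) (X(P) = (P - 5)*(P + 2) = (-5 + P)*(2 + P))
z(D) = -5
c = -45/4 (c = -5 + ((5*2)*(-5))/8 = -5 + (10*(-5))/8 = -5 + (⅛)*(-50) = -5 - 25/4 = -45/4 ≈ -11.250)
f(u, K) = 0
(f(c, 3)*(-9))*z(X(3)) = (0*(-9))*(-5) = 0*(-5) = 0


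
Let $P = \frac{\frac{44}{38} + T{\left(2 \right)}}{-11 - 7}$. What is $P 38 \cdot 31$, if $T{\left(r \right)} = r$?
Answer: $- \frac{620}{3} \approx -206.67$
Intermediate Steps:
$P = - \frac{10}{57}$ ($P = \frac{\frac{44}{38} + 2}{-11 - 7} = \frac{44 \cdot \frac{1}{38} + 2}{-18} = \left(\frac{22}{19} + 2\right) \left(- \frac{1}{18}\right) = \frac{60}{19} \left(- \frac{1}{18}\right) = - \frac{10}{57} \approx -0.17544$)
$P 38 \cdot 31 = \left(- \frac{10}{57}\right) 38 \cdot 31 = \left(- \frac{20}{3}\right) 31 = - \frac{620}{3}$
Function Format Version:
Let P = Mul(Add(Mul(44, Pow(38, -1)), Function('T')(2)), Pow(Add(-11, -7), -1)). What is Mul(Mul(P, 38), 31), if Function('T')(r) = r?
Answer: Rational(-620, 3) ≈ -206.67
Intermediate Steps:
P = Rational(-10, 57) (P = Mul(Add(Mul(44, Pow(38, -1)), 2), Pow(Add(-11, -7), -1)) = Mul(Add(Mul(44, Rational(1, 38)), 2), Pow(-18, -1)) = Mul(Add(Rational(22, 19), 2), Rational(-1, 18)) = Mul(Rational(60, 19), Rational(-1, 18)) = Rational(-10, 57) ≈ -0.17544)
Mul(Mul(P, 38), 31) = Mul(Mul(Rational(-10, 57), 38), 31) = Mul(Rational(-20, 3), 31) = Rational(-620, 3)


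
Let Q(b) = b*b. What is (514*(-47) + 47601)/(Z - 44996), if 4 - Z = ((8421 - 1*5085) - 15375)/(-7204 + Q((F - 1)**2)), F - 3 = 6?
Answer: -24286948/46615725 ≈ -0.52100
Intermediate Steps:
F = 9 (F = 3 + 6 = 9)
Q(b) = b**2
Z = 131/1036 (Z = 4 - ((8421 - 1*5085) - 15375)/(-7204 + ((9 - 1)**2)**2) = 4 - ((8421 - 5085) - 15375)/(-7204 + (8**2)**2) = 4 - (3336 - 15375)/(-7204 + 64**2) = 4 - (-12039)/(-7204 + 4096) = 4 - (-12039)/(-3108) = 4 - (-12039)*(-1)/3108 = 4 - 1*4013/1036 = 4 - 4013/1036 = 131/1036 ≈ 0.12645)
(514*(-47) + 47601)/(Z - 44996) = (514*(-47) + 47601)/(131/1036 - 44996) = (-24158 + 47601)/(-46615725/1036) = 23443*(-1036/46615725) = -24286948/46615725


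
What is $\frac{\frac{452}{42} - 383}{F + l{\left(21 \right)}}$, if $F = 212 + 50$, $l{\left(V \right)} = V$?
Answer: $- \frac{7817}{5943} \approx -1.3153$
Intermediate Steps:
$F = 262$
$\frac{\frac{452}{42} - 383}{F + l{\left(21 \right)}} = \frac{\frac{452}{42} - 383}{262 + 21} = \frac{452 \cdot \frac{1}{42} - 383}{283} = \left(\frac{226}{21} - 383\right) \frac{1}{283} = \left(- \frac{7817}{21}\right) \frac{1}{283} = - \frac{7817}{5943}$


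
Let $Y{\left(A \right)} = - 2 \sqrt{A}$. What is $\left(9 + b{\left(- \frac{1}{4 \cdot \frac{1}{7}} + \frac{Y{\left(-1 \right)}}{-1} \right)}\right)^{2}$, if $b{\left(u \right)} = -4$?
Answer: $25$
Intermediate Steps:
$\left(9 + b{\left(- \frac{1}{4 \cdot \frac{1}{7}} + \frac{Y{\left(-1 \right)}}{-1} \right)}\right)^{2} = \left(9 - 4\right)^{2} = 5^{2} = 25$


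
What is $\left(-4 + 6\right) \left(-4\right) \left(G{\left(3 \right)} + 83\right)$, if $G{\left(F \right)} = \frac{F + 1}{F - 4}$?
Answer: $-632$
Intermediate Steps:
$G{\left(F \right)} = \frac{1 + F}{-4 + F}$
$\left(-4 + 6\right) \left(-4\right) \left(G{\left(3 \right)} + 83\right) = \left(-4 + 6\right) \left(-4\right) \left(\frac{1 + 3}{-4 + 3} + 83\right) = 2 \left(-4\right) \left(\frac{1}{-1} \cdot 4 + 83\right) = - 8 \left(\left(-1\right) 4 + 83\right) = - 8 \left(-4 + 83\right) = \left(-8\right) 79 = -632$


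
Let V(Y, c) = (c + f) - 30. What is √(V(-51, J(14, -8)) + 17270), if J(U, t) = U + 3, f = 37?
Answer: √17294 ≈ 131.51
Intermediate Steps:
J(U, t) = 3 + U
V(Y, c) = 7 + c (V(Y, c) = (c + 37) - 30 = (37 + c) - 30 = 7 + c)
√(V(-51, J(14, -8)) + 17270) = √((7 + (3 + 14)) + 17270) = √((7 + 17) + 17270) = √(24 + 17270) = √17294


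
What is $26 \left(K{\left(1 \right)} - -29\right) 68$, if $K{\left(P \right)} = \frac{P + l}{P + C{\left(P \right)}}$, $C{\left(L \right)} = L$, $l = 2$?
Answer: $53924$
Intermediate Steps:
$K{\left(P \right)} = \frac{2 + P}{2 P}$ ($K{\left(P \right)} = \frac{P + 2}{P + P} = \frac{2 + P}{2 P}$)
$26 \left(K{\left(1 \right)} - -29\right) 68 = 26 \left(\frac{2 + 1}{2 \cdot 1} - -29\right) 68 = 26 \left(\frac{1}{2} \cdot 1 \cdot 3 + 29\right) 68 = 26 \left(\frac{3}{2} + 29\right) 68 = 26 \cdot \frac{61}{2} \cdot 68 = 793 \cdot 68 = 53924$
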